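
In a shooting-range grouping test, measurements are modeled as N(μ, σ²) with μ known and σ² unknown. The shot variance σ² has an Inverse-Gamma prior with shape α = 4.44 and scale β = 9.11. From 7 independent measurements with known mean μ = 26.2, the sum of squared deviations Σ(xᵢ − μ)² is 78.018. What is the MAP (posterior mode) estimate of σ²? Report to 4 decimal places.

5.3824

With known mean μ and an Inverse-Gamma(α, β) prior on σ², the Normal likelihood is conjugate: posterior is Inv-Gamma(α + n/2, β + Σ(xᵢ−μ)²/2).
Posterior: Inv-Gamma(4.44 + 7/2, 9.11 + 78.018/2) = Inv-Gamma(7.94, 48.1190).
Mode = β/(α+1) = 48.1190/8.94 = 5.3824.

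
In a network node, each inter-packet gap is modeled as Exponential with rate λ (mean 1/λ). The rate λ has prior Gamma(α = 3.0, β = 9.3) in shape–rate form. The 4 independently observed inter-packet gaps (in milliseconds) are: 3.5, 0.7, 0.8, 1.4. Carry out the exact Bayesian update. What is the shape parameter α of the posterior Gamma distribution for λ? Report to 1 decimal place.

7.0

With a Gamma(shape α, rate β) prior on the exponential rate λ, the posterior after n observations with total T = Σxᵢ is Gamma(α+n, β+T).
Sum of observations T = 6.4 milliseconds; n = 4.
Posterior: Gamma(3.0+4, 9.3+6.4) = Gamma(7.0, 15.7).
Posterior α = 7.0.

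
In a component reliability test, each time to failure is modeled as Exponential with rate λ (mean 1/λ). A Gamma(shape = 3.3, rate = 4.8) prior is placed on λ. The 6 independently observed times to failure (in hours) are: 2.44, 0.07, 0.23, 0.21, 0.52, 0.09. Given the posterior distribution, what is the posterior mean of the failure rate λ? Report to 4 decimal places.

1.1124

With a Gamma(shape α, rate β) prior on the exponential rate λ, the posterior after n observations with total T = Σxᵢ is Gamma(α+n, β+T).
Sum of observations T = 3.56 hours; n = 6.
Posterior: Gamma(3.3+6, 4.8+3.56) = Gamma(9.3, 8.36).
Posterior mean of λ = α/β = 9.3/8.36 = 1.1124.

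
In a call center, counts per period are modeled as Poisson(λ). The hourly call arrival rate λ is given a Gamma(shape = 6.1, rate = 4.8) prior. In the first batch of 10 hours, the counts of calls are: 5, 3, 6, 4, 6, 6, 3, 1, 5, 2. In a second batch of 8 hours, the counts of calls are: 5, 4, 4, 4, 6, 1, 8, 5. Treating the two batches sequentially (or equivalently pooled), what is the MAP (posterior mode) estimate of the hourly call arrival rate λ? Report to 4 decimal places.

3.6447

With a Gamma(shape α, rate β) prior, the Poisson likelihood is conjugate: the posterior is Gamma(α + ΣXᵢ, β + n).
Batch 1: sum of counts S = 41 over n = 10 hours.
After batch 1: Gamma(α+S, β+n) = Gamma(6.1+41, 4.8+10) = Gamma(47.1, 14.8).
Batch 2: sum of counts S = 37 over n = 8 hours.
After batch 2: Gamma(α+S, β+n) = Gamma(47.1+37, 14.8+8) = Gamma(84.1, 22.8).
Mode of Gamma(α,β) for α≥1 is (α−1)/β = 83.1/22.8 = 3.6447.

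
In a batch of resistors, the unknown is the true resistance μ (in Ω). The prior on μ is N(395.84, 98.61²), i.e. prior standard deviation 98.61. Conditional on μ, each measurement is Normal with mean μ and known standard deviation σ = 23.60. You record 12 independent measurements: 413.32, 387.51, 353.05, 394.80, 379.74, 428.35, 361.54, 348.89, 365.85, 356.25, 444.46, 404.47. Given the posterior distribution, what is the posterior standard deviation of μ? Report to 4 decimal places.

6.7965

For Normal data with known variance σ², a Normal(μ₀, σ₀²) prior on μ is conjugate. Posterior precision = 1/σ₀² + n/σ²; posterior mean is the precision-weighted average of μ₀ and x̄.
σ₀² = 98.61² = 9723.9321, σ² = 23.60² = 556.96; σ² + n·σ₀² = 556.96 + 12·9723.9321 = 117244.1452.
Posterior precision = 1/σ₀² + n/σ² = 1/9723.9321 + 12/556.96 = (σ² + n·σ₀²)/(σ₀²σ²) = 117244.1452/(9723.9321·556.96); posterior variance σₙ² = σ₀²σ²/(σ² + n·σ₀²) = 9723.9321·556.96/117244.1452 = 46.192850.
Posterior SD = √σₙ² = √(9723.9321·556.96/117244.1452) = 6.7965.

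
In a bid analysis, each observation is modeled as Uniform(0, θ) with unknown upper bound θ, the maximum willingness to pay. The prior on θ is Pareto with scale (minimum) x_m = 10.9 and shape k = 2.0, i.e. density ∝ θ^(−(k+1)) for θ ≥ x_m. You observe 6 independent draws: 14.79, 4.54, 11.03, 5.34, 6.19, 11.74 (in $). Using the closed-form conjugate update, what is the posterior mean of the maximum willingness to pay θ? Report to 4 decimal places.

16.9029

A Pareto(scale x_m, shape k) prior on the upper bound θ of Uniform(0, θ) is conjugate: posterior is Pareto(max(x_m, max xᵢ), k + n).
Sample maximum = 14.79; prior scale x_m = 10.9 → posterior scale = max = 14.79.
Posterior shape = 2.0 + 6 = 8.0.
E[θ|data] = k·x_m/(k−1) = 8.0·14.79/7.0 = 16.9029.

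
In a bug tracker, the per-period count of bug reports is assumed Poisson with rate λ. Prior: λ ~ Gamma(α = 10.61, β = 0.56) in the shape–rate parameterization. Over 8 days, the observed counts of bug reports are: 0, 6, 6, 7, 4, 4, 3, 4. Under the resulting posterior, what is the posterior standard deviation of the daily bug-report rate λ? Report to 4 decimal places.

With a Gamma(shape α, rate β) prior, the Poisson likelihood is conjugate: the posterior is Gamma(α + ΣXᵢ, β + n).
Sum of counts S = 34 over n = 8 days.
Posterior: Gamma(α+S, β+n) = Gamma(10.61+34, 0.56+8) = Gamma(44.61, 8.56).
SD = √α/β = √44.61/8.56 = 0.7803.

0.7803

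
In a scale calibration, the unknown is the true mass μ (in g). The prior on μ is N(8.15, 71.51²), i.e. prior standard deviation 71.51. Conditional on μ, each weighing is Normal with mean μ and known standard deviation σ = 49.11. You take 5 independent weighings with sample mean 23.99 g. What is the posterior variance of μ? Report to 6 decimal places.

440.780857

For Normal data with known variance σ², a Normal(μ₀, σ₀²) prior on μ is conjugate. Posterior precision = 1/σ₀² + n/σ²; posterior mean is the precision-weighted average of μ₀ and x̄.
σ₀² = 71.51² = 5113.6801, σ² = 49.11² = 2411.7921; σ² + n·σ₀² = 2411.7921 + 5·5113.6801 = 27980.1926.
Posterior precision = 1/σ₀² + n/σ² = 1/5113.6801 + 5/2411.7921 = (σ² + n·σ₀²)/(σ₀²σ²) = 27980.1926/(5113.6801·2411.7921); posterior variance σₙ² = σ₀²σ²/(σ² + n·σ₀²) = 5113.6801·2411.7921/27980.1926 = 440.780857.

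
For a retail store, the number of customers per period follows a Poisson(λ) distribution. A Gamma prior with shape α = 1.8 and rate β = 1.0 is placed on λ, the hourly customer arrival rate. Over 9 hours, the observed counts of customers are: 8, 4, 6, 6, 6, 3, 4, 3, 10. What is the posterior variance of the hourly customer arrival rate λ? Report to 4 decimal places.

0.5180

With a Gamma(shape α, rate β) prior, the Poisson likelihood is conjugate: the posterior is Gamma(α + ΣXᵢ, β + n).
Sum of counts S = 50 over n = 9 hours.
Posterior: Gamma(α+S, β+n) = Gamma(1.8+50, 1.0+9) = Gamma(51.8, 10.0).
Var = α/β² = 51.8/10.0² = 0.5180.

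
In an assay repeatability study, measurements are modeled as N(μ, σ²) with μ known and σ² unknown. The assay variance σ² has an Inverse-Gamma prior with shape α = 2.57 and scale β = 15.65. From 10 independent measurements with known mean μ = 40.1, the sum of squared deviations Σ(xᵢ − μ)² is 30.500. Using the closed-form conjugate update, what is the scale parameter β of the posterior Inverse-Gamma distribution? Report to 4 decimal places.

30.9000

With known mean μ and an Inverse-Gamma(α, β) prior on σ², the Normal likelihood is conjugate: posterior is Inv-Gamma(α + n/2, β + Σ(xᵢ−μ)²/2).
Posterior: Inv-Gamma(2.57 + 10/2, 15.65 + 30.500/2) = Inv-Gamma(7.57, 30.9000).
Posterior β = 30.9000.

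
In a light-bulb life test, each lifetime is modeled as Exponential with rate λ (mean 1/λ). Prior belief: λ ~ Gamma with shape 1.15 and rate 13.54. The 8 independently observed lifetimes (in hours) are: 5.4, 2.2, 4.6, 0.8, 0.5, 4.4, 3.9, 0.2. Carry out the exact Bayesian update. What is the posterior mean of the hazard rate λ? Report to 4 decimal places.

0.2575

With a Gamma(shape α, rate β) prior on the exponential rate λ, the posterior after n observations with total T = Σxᵢ is Gamma(α+n, β+T).
Sum of observations T = 22.0 hours; n = 8.
Posterior: Gamma(1.15+8, 13.54+22.0) = Gamma(9.15, 35.54).
Posterior mean of λ = α/β = 9.15/35.54 = 0.2575.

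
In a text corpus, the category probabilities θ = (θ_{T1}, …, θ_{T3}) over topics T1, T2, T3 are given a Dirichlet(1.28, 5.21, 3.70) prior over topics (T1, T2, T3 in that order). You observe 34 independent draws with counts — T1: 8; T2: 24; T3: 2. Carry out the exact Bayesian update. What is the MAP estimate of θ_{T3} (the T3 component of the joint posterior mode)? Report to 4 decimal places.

The Dirichlet prior is conjugate to the Multinomial likelihood: each posterior αⱼ = prior αⱼ + observed count nⱼ.
Posterior concentration: (9.28, 29.21, 5.70), total = 44.19.
Joint mode component: (α_{T3}−1)/(Σα−K) = 4.70/41.19 = 0.1141.

0.1141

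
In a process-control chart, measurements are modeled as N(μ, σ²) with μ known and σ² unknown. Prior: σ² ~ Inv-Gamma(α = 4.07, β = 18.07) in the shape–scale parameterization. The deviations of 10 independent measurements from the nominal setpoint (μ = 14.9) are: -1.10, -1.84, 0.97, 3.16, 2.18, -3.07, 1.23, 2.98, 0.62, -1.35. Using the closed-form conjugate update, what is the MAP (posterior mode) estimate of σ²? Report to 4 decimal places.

With known mean μ and an Inverse-Gamma(α, β) prior on σ², the Normal likelihood is conjugate: posterior is Inv-Gamma(α + n/2, β + Σ(xᵢ−μ)²/2).
Σ(xᵢ−μ)² = (-1.10)² + (-1.84)² + (0.97)² + (3.16)² + (2.18)² + (-3.07)² + (1.23)² + (2.98)² + (0.62)² + (-1.35)² = 42.2996.
Posterior: Inv-Gamma(4.07 + 10/2, 18.07 + 42.2996/2) = Inv-Gamma(9.07, 39.21980).
Mode = β/(α+1) = 39.21980/10.07 = 3.8947.

3.8947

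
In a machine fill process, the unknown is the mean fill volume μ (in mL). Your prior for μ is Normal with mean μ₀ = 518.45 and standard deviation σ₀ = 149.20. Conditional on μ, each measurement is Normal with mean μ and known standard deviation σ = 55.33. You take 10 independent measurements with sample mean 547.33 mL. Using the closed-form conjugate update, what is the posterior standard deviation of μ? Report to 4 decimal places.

For Normal data with known variance σ², a Normal(μ₀, σ₀²) prior on μ is conjugate. Posterior precision = 1/σ₀² + n/σ²; posterior mean is the precision-weighted average of μ₀ and x̄.
σ₀² = 149.20² = 22260.64, σ² = 55.33² = 3061.4089; σ² + n·σ₀² = 3061.4089 + 10·22260.64 = 225667.8089.
Posterior precision = 1/σ₀² + n/σ² = 1/22260.64 + 10/3061.4089 = (σ² + n·σ₀²)/(σ₀²σ²) = 225667.8089/(22260.64·3061.4089); posterior variance σₙ² = σ₀²σ²/(σ² + n·σ₀²) = 22260.64·3061.4089/225667.8089 = 301.987783.
Posterior SD = √σₙ² = √(22260.64·3061.4089/225667.8089) = 17.3778.

17.3778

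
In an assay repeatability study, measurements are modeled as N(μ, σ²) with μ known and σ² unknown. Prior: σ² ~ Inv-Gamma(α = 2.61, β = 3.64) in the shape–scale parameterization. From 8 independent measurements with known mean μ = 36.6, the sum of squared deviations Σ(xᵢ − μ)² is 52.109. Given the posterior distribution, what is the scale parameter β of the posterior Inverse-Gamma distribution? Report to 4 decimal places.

29.6945

With known mean μ and an Inverse-Gamma(α, β) prior on σ², the Normal likelihood is conjugate: posterior is Inv-Gamma(α + n/2, β + Σ(xᵢ−μ)²/2).
Posterior: Inv-Gamma(2.61 + 8/2, 3.64 + 52.109/2) = Inv-Gamma(6.61, 29.6945).
Posterior β = 29.6945.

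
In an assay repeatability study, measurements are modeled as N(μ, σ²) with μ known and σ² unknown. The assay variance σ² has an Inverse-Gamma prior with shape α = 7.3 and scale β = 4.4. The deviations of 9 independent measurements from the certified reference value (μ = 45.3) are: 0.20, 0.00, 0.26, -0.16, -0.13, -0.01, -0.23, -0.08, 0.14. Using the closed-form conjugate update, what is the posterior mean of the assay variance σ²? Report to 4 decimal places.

With known mean μ and an Inverse-Gamma(α, β) prior on σ², the Normal likelihood is conjugate: posterior is Inv-Gamma(α + n/2, β + Σ(xᵢ−μ)²/2).
Σ(xᵢ−μ)² = (0.20)² + (0.00)² + (0.26)² + (-0.16)² + (-0.13)² + (-0.01)² + (-0.23)² + (-0.08)² + (0.14)² = 0.2291.
Posterior: Inv-Gamma(7.3 + 9/2, 4.4 + 0.2291/2) = Inv-Gamma(11.80, 4.51455).
E[σ²|data] = β/(α−1) = 4.51455/10.80 = 0.4180.

0.4180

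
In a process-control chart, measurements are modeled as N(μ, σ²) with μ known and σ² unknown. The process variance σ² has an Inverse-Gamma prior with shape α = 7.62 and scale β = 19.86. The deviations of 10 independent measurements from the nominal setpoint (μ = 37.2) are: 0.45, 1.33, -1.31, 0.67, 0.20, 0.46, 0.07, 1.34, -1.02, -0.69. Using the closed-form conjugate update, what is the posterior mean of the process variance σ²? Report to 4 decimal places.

2.0407

With known mean μ and an Inverse-Gamma(α, β) prior on σ², the Normal likelihood is conjugate: posterior is Inv-Gamma(α + n/2, β + Σ(xᵢ−μ)²/2).
Σ(xᵢ−μ)² = (0.45)² + (1.33)² + (-1.31)² + (0.67)² + (0.20)² + (0.46)² + (0.07)² + (1.34)² + (-1.02)² + (-0.69)² = 7.7050.
Posterior: Inv-Gamma(7.62 + 10/2, 19.86 + 7.7050/2) = Inv-Gamma(12.62, 23.71250).
E[σ²|data] = β/(α−1) = 23.71250/11.62 = 2.0407.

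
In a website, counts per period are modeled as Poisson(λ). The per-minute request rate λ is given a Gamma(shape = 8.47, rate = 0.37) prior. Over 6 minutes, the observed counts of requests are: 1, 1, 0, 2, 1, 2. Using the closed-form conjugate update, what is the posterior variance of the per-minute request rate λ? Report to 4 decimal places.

0.3813

With a Gamma(shape α, rate β) prior, the Poisson likelihood is conjugate: the posterior is Gamma(α + ΣXᵢ, β + n).
Sum of counts S = 7 over n = 6 minutes.
Posterior: Gamma(α+S, β+n) = Gamma(8.47+7, 0.37+6) = Gamma(15.47, 6.37).
Var = α/β² = 15.47/6.37² = 0.3813.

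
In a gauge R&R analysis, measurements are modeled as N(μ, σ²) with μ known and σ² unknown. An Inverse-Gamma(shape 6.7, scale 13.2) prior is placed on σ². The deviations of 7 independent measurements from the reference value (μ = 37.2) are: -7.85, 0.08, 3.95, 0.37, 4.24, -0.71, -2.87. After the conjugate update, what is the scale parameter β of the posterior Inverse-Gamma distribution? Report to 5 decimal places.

65.24345

With known mean μ and an Inverse-Gamma(α, β) prior on σ², the Normal likelihood is conjugate: posterior is Inv-Gamma(α + n/2, β + Σ(xᵢ−μ)²/2).
Σ(xᵢ−μ)² = (-7.85)² + (0.08)² + (3.95)² + (0.37)² + (4.24)² + (-0.71)² + (-2.87)² = 104.0869.
Posterior: Inv-Gamma(6.7 + 7/2, 13.2 + 104.0869/2) = Inv-Gamma(10.20, 65.24345).
Posterior β = 65.24345.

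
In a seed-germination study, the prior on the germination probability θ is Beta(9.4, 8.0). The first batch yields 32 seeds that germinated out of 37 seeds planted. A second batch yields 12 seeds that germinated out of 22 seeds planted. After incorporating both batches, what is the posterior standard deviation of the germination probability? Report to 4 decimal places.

0.0521

The Beta prior is conjugate to a Binomial/Bernoulli likelihood; the update adds successes to α and failures to β.
After batch 1: Beta(9.4+32, 8.0+5) = Beta(41.4, 13.0).
After batch 2: Beta(41.4+12, 13.0+10) = Beta(53.4, 23.0).
Var = αβ/((α+β)²(α+β+1)) = 53.4·23.0/(76.4²·77.4) = 0.00271858; SD = √0.00271858 = 0.0521.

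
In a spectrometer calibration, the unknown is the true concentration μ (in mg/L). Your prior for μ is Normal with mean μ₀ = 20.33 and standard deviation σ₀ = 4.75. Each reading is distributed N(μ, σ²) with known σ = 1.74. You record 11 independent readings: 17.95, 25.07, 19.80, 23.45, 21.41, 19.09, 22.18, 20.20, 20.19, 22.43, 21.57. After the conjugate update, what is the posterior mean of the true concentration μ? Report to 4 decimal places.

For Normal data with known variance σ², a Normal(μ₀, σ₀²) prior on μ is conjugate. Posterior precision = 1/σ₀² + n/σ²; posterior mean is the precision-weighted average of μ₀ and x̄.
Σxᵢ = 17.95 + 25.07 + 19.80 + 23.45 + 21.41 + 19.09 + 22.18 + 20.20 + 20.19 + 22.43 + 21.57 = 233.34, so n·x̄ = 233.34.
σ₀² = 4.75² = 22.5625, σ² = 1.74² = 3.0276; σ² + n·σ₀² = 3.0276 + 11·22.5625 = 251.2151.
Posterior mean = (μ₀/σ₀² + n·x̄/σ²)/(1/σ₀² + n/σ²) = (σ²·μ₀ + σ₀²·n·x̄)/(σ² + n·σ₀²) = (3.0276·20.33 + 22.5625·233.34)/251.2151 = 5326.284858/251.2151 = 21.2021.

21.2021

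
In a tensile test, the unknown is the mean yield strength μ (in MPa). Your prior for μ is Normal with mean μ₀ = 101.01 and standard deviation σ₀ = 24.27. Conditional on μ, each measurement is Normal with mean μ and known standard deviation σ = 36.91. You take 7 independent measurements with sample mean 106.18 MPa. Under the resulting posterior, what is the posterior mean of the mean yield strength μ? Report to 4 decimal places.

For Normal data with known variance σ², a Normal(μ₀, σ₀²) prior on μ is conjugate. Posterior precision = 1/σ₀² + n/σ²; posterior mean is the precision-weighted average of μ₀ and x̄.
n·x̄ = 7·106.18 = 743.26.
σ₀² = 24.27² = 589.0329, σ² = 36.91² = 1362.3481; σ² + n·σ₀² = 1362.3481 + 7·589.0329 = 5485.5784.
Posterior mean = (μ₀/σ₀² + n·x̄/σ²)/(1/σ₀² + n/σ²) = (σ²·μ₀ + σ₀²·n·x̄)/(σ² + n·σ₀²) = (1362.3481·101.01 + 589.0329·743.26)/5485.5784 = 575415.374835/5485.5784 = 104.8960.

104.8960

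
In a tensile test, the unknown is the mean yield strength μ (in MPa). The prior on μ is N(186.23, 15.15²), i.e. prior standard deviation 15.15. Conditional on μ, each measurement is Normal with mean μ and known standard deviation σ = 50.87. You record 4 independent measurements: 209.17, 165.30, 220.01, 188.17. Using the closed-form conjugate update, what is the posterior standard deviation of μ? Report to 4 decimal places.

For Normal data with known variance σ², a Normal(μ₀, σ₀²) prior on μ is conjugate. Posterior precision = 1/σ₀² + n/σ²; posterior mean is the precision-weighted average of μ₀ and x̄.
σ₀² = 15.15² = 229.5225, σ² = 50.87² = 2587.7569; σ² + n·σ₀² = 2587.7569 + 4·229.5225 = 3505.8469.
Posterior precision = 1/σ₀² + n/σ² = 1/229.5225 + 4/2587.7569 = (σ² + n·σ₀²)/(σ₀²σ²) = 3505.8469/(229.5225·2587.7569); posterior variance σₙ² = σ₀²σ²/(σ² + n·σ₀²) = 229.5225·2587.7569/3505.8469 = 169.416535.
Posterior SD = √σₙ² = √(229.5225·2587.7569/3505.8469) = 13.0160.

13.0160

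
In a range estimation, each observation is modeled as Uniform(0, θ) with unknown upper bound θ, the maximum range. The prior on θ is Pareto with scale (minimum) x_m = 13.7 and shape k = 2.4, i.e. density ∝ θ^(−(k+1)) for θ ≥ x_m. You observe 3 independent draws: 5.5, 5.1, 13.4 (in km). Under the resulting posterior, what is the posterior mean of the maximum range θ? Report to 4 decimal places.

A Pareto(scale x_m, shape k) prior on the upper bound θ of Uniform(0, θ) is conjugate: posterior is Pareto(max(x_m, max xᵢ), k + n).
Sample maximum = 13.4; prior scale x_m = 13.7 → posterior scale = max = 13.7.
Posterior shape = 2.4 + 3 = 5.4.
E[θ|data] = k·x_m/(k−1) = 5.4·13.7/4.4 = 16.8136.

16.8136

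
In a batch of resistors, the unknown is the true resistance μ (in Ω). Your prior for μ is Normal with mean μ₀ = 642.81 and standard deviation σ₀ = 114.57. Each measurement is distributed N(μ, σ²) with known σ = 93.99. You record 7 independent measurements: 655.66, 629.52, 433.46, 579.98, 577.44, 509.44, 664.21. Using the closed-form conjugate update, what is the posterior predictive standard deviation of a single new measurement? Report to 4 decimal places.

99.9272

For Normal data with known variance σ², a Normal(μ₀, σ₀²) prior on μ is conjugate. Posterior precision = 1/σ₀² + n/σ²; posterior mean is the precision-weighted average of μ₀ and x̄.
σ₀² = 114.57² = 13126.2849, σ² = 93.99² = 8834.1201; σ² + n·σ₀² = 8834.1201 + 7·13126.2849 = 100718.1144.
Posterior precision = 1/σ₀² + n/σ² = 1/13126.2849 + 7/8834.1201 = (σ² + n·σ₀²)/(σ₀²σ²) = 100718.1144/(13126.2849·8834.1201); posterior variance σₙ² = σ₀²σ²/(σ² + n·σ₀²) = 13126.2849·8834.1201/100718.1144 = 1151.323950.
Predictive variance for one new observation = σₙ² + σ² = 13126.2849·8834.1201/100718.1144 + 8834.1201 = σ²·(σ₀² + 100718.1144)/100718.1144 = 8834.1201·113844.3993/100718.1144 = 9985.444050; SD = √(8834.1201·113844.3993/100718.1144) = 99.9272.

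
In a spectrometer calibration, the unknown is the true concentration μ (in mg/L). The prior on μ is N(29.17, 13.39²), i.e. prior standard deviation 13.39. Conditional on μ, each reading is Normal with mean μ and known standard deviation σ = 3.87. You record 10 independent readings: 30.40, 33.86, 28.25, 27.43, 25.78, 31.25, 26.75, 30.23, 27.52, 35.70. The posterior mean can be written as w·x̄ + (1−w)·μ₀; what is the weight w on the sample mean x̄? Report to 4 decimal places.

For Normal data with known variance σ², a Normal(μ₀, σ₀²) prior on μ is conjugate. Posterior precision = 1/σ₀² + n/σ²; posterior mean is the precision-weighted average of μ₀ and x̄.
σ₀² = 13.39² = 179.2921, σ² = 3.87² = 14.9769. Prior precision 1/σ₀² = 1/179.2921; data precision n/σ² = 10/14.9769.
w = (n/σ²)/(1/σ₀² + n/σ²) = n·σ₀²/(σ² + n·σ₀²) = 10·179.2921/(14.9769 + 10·179.2921) = 1792.921/1807.8979 = 0.9917.

0.9917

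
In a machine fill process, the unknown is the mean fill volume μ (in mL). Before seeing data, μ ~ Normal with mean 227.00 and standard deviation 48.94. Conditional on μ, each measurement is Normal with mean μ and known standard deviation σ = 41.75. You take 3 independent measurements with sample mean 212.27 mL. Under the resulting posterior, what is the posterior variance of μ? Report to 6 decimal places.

467.590448

For Normal data with known variance σ², a Normal(μ₀, σ₀²) prior on μ is conjugate. Posterior precision = 1/σ₀² + n/σ²; posterior mean is the precision-weighted average of μ₀ and x̄.
σ₀² = 48.94² = 2395.1236, σ² = 41.75² = 1743.0625; σ² + n·σ₀² = 1743.0625 + 3·2395.1236 = 8928.4333.
Posterior precision = 1/σ₀² + n/σ² = 1/2395.1236 + 3/1743.0625 = (σ² + n·σ₀²)/(σ₀²σ²) = 8928.4333/(2395.1236·1743.0625); posterior variance σₙ² = σ₀²σ²/(σ² + n·σ₀²) = 2395.1236·1743.0625/8928.4333 = 467.590448.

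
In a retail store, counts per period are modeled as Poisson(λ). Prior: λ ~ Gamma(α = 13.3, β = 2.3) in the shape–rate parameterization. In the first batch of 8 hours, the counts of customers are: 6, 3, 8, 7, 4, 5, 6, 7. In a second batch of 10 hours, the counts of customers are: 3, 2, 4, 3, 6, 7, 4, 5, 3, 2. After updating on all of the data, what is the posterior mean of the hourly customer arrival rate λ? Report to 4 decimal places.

With a Gamma(shape α, rate β) prior, the Poisson likelihood is conjugate: the posterior is Gamma(α + ΣXᵢ, β + n).
Batch 1: sum of counts S = 46 over n = 8 hours.
After batch 1: Gamma(α+S, β+n) = Gamma(13.3+46, 2.3+8) = Gamma(59.3, 10.3).
Batch 2: sum of counts S = 39 over n = 10 hours.
After batch 2: Gamma(α+S, β+n) = Gamma(59.3+39, 10.3+10) = Gamma(98.3, 20.3).
Posterior mean = α/β = 98.3/20.3 = 4.8424.

4.8424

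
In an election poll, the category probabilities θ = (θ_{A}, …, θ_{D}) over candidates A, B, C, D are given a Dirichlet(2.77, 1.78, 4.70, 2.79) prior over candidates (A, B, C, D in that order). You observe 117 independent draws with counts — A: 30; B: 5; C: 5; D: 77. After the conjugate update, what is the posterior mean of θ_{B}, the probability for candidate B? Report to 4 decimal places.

The Dirichlet prior is conjugate to the Multinomial likelihood: each posterior αⱼ = prior αⱼ + observed count nⱼ.
Posterior concentration: (32.77, 6.78, 9.70, 79.79), total = 129.04.
E[θ_{B}|data] = α_{B}/Σα = 6.78/129.04 = 0.0525.

0.0525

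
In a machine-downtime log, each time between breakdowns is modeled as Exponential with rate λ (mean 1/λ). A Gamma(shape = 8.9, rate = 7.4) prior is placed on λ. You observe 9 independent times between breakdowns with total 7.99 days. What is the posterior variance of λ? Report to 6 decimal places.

With a Gamma(shape α, rate β) prior on the exponential rate λ, the posterior after n observations with total T = Σxᵢ is Gamma(α+n, β+T).
Posterior: Gamma(8.9+9, 7.4+7.99) = Gamma(17.9, 15.39).
Var = α/β² = 0.075575.

0.075575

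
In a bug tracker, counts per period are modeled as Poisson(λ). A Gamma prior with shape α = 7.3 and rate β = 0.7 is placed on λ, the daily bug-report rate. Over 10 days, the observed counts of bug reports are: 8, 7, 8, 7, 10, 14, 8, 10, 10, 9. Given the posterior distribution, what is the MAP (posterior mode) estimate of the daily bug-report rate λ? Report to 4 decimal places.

With a Gamma(shape α, rate β) prior, the Poisson likelihood is conjugate: the posterior is Gamma(α + ΣXᵢ, β + n).
Sum of counts S = 91 over n = 10 days.
Posterior: Gamma(α+S, β+n) = Gamma(7.3+91, 0.7+10) = Gamma(98.3, 10.7).
Mode of Gamma(α,β) for α≥1 is (α−1)/β = 97.3/10.7 = 9.0935.

9.0935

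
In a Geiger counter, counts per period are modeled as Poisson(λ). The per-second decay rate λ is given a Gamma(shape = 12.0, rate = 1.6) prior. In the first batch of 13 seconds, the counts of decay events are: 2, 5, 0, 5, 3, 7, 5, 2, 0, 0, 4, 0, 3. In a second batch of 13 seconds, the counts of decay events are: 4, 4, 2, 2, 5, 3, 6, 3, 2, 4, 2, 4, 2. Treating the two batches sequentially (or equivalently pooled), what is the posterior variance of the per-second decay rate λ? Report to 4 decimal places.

0.1195

With a Gamma(shape α, rate β) prior, the Poisson likelihood is conjugate: the posterior is Gamma(α + ΣXᵢ, β + n).
Batch 1: sum of counts S = 36 over n = 13 seconds.
After batch 1: Gamma(α+S, β+n) = Gamma(12.0+36, 1.6+13) = Gamma(48.0, 14.6).
Batch 2: sum of counts S = 43 over n = 13 seconds.
After batch 2: Gamma(α+S, β+n) = Gamma(48.0+43, 14.6+13) = Gamma(91.0, 27.6).
Var = α/β² = 91.0/27.6² = 0.1195.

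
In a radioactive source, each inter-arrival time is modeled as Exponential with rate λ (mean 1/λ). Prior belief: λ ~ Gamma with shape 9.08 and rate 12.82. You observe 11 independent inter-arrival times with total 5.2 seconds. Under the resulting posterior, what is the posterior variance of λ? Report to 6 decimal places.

0.061838

With a Gamma(shape α, rate β) prior on the exponential rate λ, the posterior after n observations with total T = Σxᵢ is Gamma(α+n, β+T).
Posterior: Gamma(9.08+11, 12.82+5.2) = Gamma(20.08, 18.02).
Var = α/β² = 0.061838.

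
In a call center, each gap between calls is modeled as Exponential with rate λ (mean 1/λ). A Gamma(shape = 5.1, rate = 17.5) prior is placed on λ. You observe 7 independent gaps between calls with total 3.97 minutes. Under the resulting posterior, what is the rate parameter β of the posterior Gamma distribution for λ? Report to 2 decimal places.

21.47

With a Gamma(shape α, rate β) prior on the exponential rate λ, the posterior after n observations with total T = Σxᵢ is Gamma(α+n, β+T).
Posterior: Gamma(5.1+7, 17.5+3.97) = Gamma(12.1, 21.47).
Posterior β = 21.47.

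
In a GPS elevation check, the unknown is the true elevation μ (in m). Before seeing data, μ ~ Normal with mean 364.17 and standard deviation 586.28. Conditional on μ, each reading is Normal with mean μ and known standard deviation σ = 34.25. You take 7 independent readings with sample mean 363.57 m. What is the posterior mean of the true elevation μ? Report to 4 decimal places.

363.5703

For Normal data with known variance σ², a Normal(μ₀, σ₀²) prior on μ is conjugate. Posterior precision = 1/σ₀² + n/σ²; posterior mean is the precision-weighted average of μ₀ and x̄.
n·x̄ = 7·363.57 = 2544.99.
σ₀² = 586.28² = 343724.2384, σ² = 34.25² = 1173.0625; σ² + n·σ₀² = 1173.0625 + 7·343724.2384 = 2407242.7313.
Posterior mean = (μ₀/σ₀² + n·x̄/σ²)/(1/σ₀² + n/σ²) = (σ²·μ₀ + σ₀²·n·x̄)/(σ² + n·σ₀²) = (1173.0625·364.17 + 343724.2384·2544.99)/2407242.7313 = 875201943.656241/2407242.7313 = 363.5703.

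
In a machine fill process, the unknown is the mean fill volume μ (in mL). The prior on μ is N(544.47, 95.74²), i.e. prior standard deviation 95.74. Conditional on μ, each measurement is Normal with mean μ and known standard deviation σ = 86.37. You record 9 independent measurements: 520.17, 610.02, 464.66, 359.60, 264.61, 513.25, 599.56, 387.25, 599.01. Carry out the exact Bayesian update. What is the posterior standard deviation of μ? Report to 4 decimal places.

27.5704

For Normal data with known variance σ², a Normal(μ₀, σ₀²) prior on μ is conjugate. Posterior precision = 1/σ₀² + n/σ²; posterior mean is the precision-weighted average of μ₀ and x̄.
σ₀² = 95.74² = 9166.1476, σ² = 86.37² = 7459.7769; σ² + n·σ₀² = 7459.7769 + 9·9166.1476 = 89955.1053.
Posterior precision = 1/σ₀² + n/σ² = 1/9166.1476 + 9/7459.7769 = (σ² + n·σ₀²)/(σ₀²σ²) = 89955.1053/(9166.1476·7459.7769); posterior variance σₙ² = σ₀²σ²/(σ² + n·σ₀²) = 9166.1476·7459.7769/89955.1053 = 760.128243.
Posterior SD = √σₙ² = √(9166.1476·7459.7769/89955.1053) = 27.5704.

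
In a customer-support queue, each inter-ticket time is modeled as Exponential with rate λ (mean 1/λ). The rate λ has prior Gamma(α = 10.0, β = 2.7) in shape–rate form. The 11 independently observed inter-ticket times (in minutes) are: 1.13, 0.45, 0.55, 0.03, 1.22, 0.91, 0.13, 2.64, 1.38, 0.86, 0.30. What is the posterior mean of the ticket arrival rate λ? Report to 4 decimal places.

With a Gamma(shape α, rate β) prior on the exponential rate λ, the posterior after n observations with total T = Σxᵢ is Gamma(α+n, β+T).
Sum of observations T = 9.60 minutes; n = 11.
Posterior: Gamma(10.0+11, 2.7+9.60) = Gamma(21.0, 12.30).
Posterior mean of λ = α/β = 21.0/12.30 = 1.7073.

1.7073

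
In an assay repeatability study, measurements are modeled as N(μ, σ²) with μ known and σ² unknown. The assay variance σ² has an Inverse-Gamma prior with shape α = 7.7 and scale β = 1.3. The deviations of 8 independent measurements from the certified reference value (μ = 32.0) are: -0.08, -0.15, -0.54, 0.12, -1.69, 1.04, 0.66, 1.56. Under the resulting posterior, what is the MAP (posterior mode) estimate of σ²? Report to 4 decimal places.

0.3835

With known mean μ and an Inverse-Gamma(α, β) prior on σ², the Normal likelihood is conjugate: posterior is Inv-Gamma(α + n/2, β + Σ(xᵢ−μ)²/2).
Σ(xᵢ−μ)² = (-0.08)² + (-0.15)² + (-0.54)² + (0.12)² + (-1.69)² + (1.04)² + (0.66)² + (1.56)² = 7.1418.
Posterior: Inv-Gamma(7.7 + 8/2, 1.3 + 7.1418/2) = Inv-Gamma(11.70, 4.87090).
Mode = β/(α+1) = 4.87090/12.70 = 0.3835.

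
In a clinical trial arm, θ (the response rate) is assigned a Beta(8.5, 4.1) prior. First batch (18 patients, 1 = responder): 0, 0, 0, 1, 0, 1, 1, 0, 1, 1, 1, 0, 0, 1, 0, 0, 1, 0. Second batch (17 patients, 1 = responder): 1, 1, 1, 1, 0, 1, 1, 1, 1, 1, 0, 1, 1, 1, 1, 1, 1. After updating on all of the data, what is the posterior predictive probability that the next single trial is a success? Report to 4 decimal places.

0.6618

The Beta prior is conjugate to a Binomial/Bernoulli likelihood; the update adds successes to α and failures to β.
After batch 1: Beta(8.5+8, 4.1+10) = Beta(16.5, 14.1).
After batch 2: Beta(16.5+15, 14.1+2) = Beta(31.5, 16.1).
For a single future Bernoulli trial, P(success | data) = α/(α+β) = 0.6618.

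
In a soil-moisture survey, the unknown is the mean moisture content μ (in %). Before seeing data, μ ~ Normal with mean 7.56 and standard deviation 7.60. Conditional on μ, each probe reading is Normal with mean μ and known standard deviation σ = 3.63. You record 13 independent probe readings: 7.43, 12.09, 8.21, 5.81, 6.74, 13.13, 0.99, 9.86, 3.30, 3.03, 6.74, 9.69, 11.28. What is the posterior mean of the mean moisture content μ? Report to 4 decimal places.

7.5615

For Normal data with known variance σ², a Normal(μ₀, σ₀²) prior on μ is conjugate. Posterior precision = 1/σ₀² + n/σ²; posterior mean is the precision-weighted average of μ₀ and x̄.
Σxᵢ = 7.43 + 12.09 + 8.21 + 5.81 + 6.74 + 13.13 + 0.99 + 9.86 + 3.30 + 3.03 + 6.74 + 9.69 + 11.28 = 98.3, so n·x̄ = 98.3.
σ₀² = 7.60² = 57.76, σ² = 3.63² = 13.1769; σ² + n·σ₀² = 13.1769 + 13·57.76 = 764.0569.
Posterior mean = (μ₀/σ₀² + n·x̄/σ²)/(1/σ₀² + n/σ²) = (σ²·μ₀ + σ₀²·n·x̄)/(σ² + n·σ₀²) = (13.1769·7.56 + 57.76·98.3)/764.0569 = 5777.425364/764.0569 = 7.5615.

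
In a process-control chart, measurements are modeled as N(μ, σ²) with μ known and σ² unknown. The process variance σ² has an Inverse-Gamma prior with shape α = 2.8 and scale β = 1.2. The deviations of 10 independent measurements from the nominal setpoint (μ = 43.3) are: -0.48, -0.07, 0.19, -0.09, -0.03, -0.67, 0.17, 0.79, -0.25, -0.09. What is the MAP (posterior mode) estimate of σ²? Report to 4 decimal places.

With known mean μ and an Inverse-Gamma(α, β) prior on σ², the Normal likelihood is conjugate: posterior is Inv-Gamma(α + n/2, β + Σ(xᵢ−μ)²/2).
Σ(xᵢ−μ)² = (-0.48)² + (-0.07)² + (0.19)² + (-0.09)² + (-0.03)² + (-0.67)² + (0.17)² + (0.79)² + (-0.25)² + (-0.09)² = 1.4529.
Posterior: Inv-Gamma(2.8 + 10/2, 1.2 + 1.4529/2) = Inv-Gamma(7.80, 1.92645).
Mode = β/(α+1) = 1.92645/8.80 = 0.2189.

0.2189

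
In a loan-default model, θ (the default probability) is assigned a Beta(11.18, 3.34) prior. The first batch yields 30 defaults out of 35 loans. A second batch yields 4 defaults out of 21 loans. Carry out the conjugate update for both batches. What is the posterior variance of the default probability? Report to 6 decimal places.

The Beta prior is conjugate to a Binomial/Bernoulli likelihood; the update adds successes to α and failures to β.
After batch 1: Beta(11.18+30, 3.34+5) = Beta(41.18, 8.34).
After batch 2: Beta(41.18+4, 8.34+17) = Beta(45.18, 25.34).
Var = αβ/((α+β)²(α+β+1)) = 45.18·25.34/(70.52²·71.52) = 0.003219.

0.003219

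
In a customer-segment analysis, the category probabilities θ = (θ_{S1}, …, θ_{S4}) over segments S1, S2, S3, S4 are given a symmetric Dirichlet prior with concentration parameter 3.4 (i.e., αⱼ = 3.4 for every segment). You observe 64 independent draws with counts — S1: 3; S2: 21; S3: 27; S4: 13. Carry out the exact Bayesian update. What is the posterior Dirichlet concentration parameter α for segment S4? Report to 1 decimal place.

The Dirichlet prior is conjugate to the Multinomial likelihood: each posterior αⱼ = prior αⱼ + observed count nⱼ.
Posterior concentration: (6.4, 24.4, 30.4, 16.4), total = 77.6.
α_{S4} = 3.4 + 13 = 16.4.

16.4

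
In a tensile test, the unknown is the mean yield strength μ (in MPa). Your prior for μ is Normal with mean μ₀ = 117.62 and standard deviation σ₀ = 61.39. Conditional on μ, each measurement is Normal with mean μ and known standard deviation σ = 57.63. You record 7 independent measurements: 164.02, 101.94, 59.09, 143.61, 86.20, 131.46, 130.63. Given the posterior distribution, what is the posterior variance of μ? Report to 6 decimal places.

For Normal data with known variance σ², a Normal(μ₀, σ₀²) prior on μ is conjugate. Posterior precision = 1/σ₀² + n/σ²; posterior mean is the precision-weighted average of μ₀ and x̄.
σ₀² = 61.39² = 3768.7321, σ² = 57.63² = 3321.2169; σ² + n·σ₀² = 3321.2169 + 7·3768.7321 = 29702.3416.
Posterior precision = 1/σ₀² + n/σ² = 1/3768.7321 + 7/3321.2169 = (σ² + n·σ₀²)/(σ₀²σ²) = 29702.3416/(3768.7321·3321.2169); posterior variance σₙ² = σ₀²σ²/(σ² + n·σ₀²) = 3768.7321·3321.2169/29702.3416 = 421.407070.

421.407070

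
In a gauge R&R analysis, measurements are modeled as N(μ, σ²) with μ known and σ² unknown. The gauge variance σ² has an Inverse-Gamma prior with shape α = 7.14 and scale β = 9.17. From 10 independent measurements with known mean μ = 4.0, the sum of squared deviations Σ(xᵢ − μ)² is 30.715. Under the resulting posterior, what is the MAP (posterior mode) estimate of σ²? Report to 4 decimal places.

With known mean μ and an Inverse-Gamma(α, β) prior on σ², the Normal likelihood is conjugate: posterior is Inv-Gamma(α + n/2, β + Σ(xᵢ−μ)²/2).
Posterior: Inv-Gamma(7.14 + 10/2, 9.17 + 30.715/2) = Inv-Gamma(12.14, 24.5275).
Mode = β/(α+1) = 24.5275/13.14 = 1.8666.

1.8666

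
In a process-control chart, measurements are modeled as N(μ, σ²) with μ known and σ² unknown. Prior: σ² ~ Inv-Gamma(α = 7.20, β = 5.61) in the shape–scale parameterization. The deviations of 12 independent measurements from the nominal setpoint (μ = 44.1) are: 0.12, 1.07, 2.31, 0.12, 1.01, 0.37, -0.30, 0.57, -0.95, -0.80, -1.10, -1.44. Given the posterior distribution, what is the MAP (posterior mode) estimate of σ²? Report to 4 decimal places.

0.8496

With known mean μ and an Inverse-Gamma(α, β) prior on σ², the Normal likelihood is conjugate: posterior is Inv-Gamma(α + n/2, β + Σ(xᵢ−μ)²/2).
Σ(xᵢ−μ)² = (0.12)² + (1.07)² + (2.31)² + (0.12)² + (1.01)² + (0.37)² + (-0.30)² + (0.57)² + (-0.95)² + (-0.80)² + (-1.10)² + (-1.44)² = 12.9078.
Posterior: Inv-Gamma(7.20 + 12/2, 5.61 + 12.9078/2) = Inv-Gamma(13.20, 12.06390).
Mode = β/(α+1) = 12.06390/14.20 = 0.8496.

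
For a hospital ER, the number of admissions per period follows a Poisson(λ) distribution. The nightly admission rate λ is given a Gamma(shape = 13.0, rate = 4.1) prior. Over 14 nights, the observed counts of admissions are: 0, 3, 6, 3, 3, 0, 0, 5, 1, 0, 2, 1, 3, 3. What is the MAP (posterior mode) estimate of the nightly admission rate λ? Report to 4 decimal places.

With a Gamma(shape α, rate β) prior, the Poisson likelihood is conjugate: the posterior is Gamma(α + ΣXᵢ, β + n).
Sum of counts S = 30 over n = 14 nights.
Posterior: Gamma(α+S, β+n) = Gamma(13.0+30, 4.1+14) = Gamma(43.0, 18.1).
Mode of Gamma(α,β) for α≥1 is (α−1)/β = 42.0/18.1 = 2.3204.

2.3204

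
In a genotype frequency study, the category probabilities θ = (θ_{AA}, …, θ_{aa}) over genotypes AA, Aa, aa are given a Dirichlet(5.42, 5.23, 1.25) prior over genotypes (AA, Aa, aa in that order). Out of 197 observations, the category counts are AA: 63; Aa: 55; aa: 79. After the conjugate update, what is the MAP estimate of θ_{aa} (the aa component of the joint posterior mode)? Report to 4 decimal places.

0.3849

The Dirichlet prior is conjugate to the Multinomial likelihood: each posterior αⱼ = prior αⱼ + observed count nⱼ.
Posterior concentration: (68.42, 60.23, 80.25), total = 208.90.
Joint mode component: (α_{aa}−1)/(Σα−K) = 79.25/205.90 = 0.3849.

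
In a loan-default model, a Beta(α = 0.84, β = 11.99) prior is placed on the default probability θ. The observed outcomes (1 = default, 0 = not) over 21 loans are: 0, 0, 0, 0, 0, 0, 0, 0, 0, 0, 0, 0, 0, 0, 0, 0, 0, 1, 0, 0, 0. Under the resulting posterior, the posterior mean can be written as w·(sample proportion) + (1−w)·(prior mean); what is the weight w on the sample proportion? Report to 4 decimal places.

The Beta prior is conjugate to a Binomial/Bernoulli likelihood; the update adds successes to α and failures to β.
Posterior mean = (α₀+k)/(α₀+β₀+n) = [n/(α₀+β₀+n)]·(k/n) + [(α₀+β₀)/(α₀+β₀+n)]·α₀/(α₀+β₀), so only n and the prior enter the weight.
The weight on the data is w = n/(α₀+β₀+n) = 21/(0.84+11.99+21) = 21/33.83 = 0.6208.

0.6208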